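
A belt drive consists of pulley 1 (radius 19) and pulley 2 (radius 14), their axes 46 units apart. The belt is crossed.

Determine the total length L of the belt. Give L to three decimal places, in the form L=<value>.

crossed belt: β = asin((r1+r2)/C) = asin(33/46) = 45.8395°
wrap1 = wrap2 = π + 2β = 271.6790°
tangent length = C·cosβ = 32.0468
L = (r1+r2)·wrap + 2·C·cosβ = 33·4.7417 + 2·32.0468 = 220.5696

L=220.570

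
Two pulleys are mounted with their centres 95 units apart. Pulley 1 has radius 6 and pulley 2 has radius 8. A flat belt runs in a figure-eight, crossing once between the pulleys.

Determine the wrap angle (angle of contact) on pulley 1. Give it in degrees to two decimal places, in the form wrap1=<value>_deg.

crossed belt: β = asin((r1+r2)/C) = asin(14/95) = 8.4745°
wrap1 = wrap2 = π + 2β = 196.9489°

wrap1=196.95_deg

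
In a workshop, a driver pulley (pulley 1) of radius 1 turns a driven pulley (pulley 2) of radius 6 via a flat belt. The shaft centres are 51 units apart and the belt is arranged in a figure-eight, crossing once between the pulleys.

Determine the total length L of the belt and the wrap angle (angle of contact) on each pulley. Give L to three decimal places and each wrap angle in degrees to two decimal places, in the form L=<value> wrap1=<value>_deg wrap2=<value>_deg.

crossed belt: β = asin((r1+r2)/C) = asin(7/51) = 7.8890°
wrap1 = wrap2 = π + 2β = 195.7781°
tangent length = C·cosβ = 50.5173
L = (r1+r2)·wrap + 2·C·cosβ = 7·3.4170 + 2·50.5173 = 124.9534

L=124.953 wrap1=195.78_deg wrap2=195.78_deg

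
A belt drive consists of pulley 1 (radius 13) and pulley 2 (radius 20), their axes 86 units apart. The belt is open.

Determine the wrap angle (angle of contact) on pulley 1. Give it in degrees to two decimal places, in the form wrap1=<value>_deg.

open belt: β = asin((r2−r1)/C) = asin(7/86) = 4.6688°
wrap1 = π − 2β = 170.6625°
wrap2 = π + 2β = 189.3375°

wrap1=170.66_deg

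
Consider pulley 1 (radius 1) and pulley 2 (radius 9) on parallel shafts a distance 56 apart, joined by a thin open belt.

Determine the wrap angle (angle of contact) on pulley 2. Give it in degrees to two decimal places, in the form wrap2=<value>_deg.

wrap2=196.43_deg

open belt: β = asin((r2−r1)/C) = asin(8/56) = 8.2132°
wrap1 = π − 2β = 163.5736°
wrap2 = π + 2β = 196.4264°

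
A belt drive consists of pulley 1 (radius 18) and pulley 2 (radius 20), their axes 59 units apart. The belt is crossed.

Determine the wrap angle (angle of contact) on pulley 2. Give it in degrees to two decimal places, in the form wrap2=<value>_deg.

crossed belt: β = asin((r1+r2)/C) = asin(38/59) = 40.0958°
wrap1 = wrap2 = π + 2β = 260.1916°

wrap2=260.19_deg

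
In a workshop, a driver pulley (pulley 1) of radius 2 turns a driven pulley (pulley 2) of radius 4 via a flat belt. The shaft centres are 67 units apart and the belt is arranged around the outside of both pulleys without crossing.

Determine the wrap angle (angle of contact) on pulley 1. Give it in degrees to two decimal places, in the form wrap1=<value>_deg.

open belt: β = asin((r2−r1)/C) = asin(2/67) = 1.7106°
wrap1 = π − 2β = 176.5788°
wrap2 = π + 2β = 183.4212°

wrap1=176.58_deg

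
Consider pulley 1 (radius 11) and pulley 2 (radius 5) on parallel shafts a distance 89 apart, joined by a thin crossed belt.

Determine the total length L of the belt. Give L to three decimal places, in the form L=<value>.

L=231.150

crossed belt: β = asin((r1+r2)/C) = asin(16/89) = 10.3567°
wrap1 = wrap2 = π + 2β = 200.7133°
tangent length = C·cosβ = 87.5500
L = (r1+r2)·wrap + 2·C·cosβ = 16·3.5031 + 2·87.5500 = 231.1497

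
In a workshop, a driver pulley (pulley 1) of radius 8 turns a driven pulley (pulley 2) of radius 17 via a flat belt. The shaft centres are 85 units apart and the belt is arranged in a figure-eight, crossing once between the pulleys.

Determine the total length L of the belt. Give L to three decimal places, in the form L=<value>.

crossed belt: β = asin((r1+r2)/C) = asin(25/85) = 17.1046°
wrap1 = wrap2 = π + 2β = 214.2093°
tangent length = C·cosβ = 81.2404
L = (r1+r2)·wrap + 2·C·cosβ = 25·3.7387 + 2·81.2404 = 255.9472

L=255.947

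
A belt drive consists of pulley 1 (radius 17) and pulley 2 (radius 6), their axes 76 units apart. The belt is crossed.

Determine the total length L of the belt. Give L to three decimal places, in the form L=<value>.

crossed belt: β = asin((r1+r2)/C) = asin(23/76) = 17.6157°
wrap1 = wrap2 = π + 2β = 215.2315°
tangent length = C·cosβ = 72.4362
L = (r1+r2)·wrap + 2·C·cosβ = 23·3.7565 + 2·72.4362 = 231.2718

L=231.272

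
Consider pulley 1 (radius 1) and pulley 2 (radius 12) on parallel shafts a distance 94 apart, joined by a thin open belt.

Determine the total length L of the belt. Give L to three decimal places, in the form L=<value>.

L=230.129

open belt: β = asin((r2−r1)/C) = asin(11/94) = 6.7202°
wrap1 = π − 2β = 166.5596°
wrap2 = π + 2β = 193.4404°
tangent length = C·cosβ = 93.3542
L = r1·wrap1 + r2·wrap2 + 2·C·cosβ = 1·2.9070 + 12·3.3762 + 2·93.3542 = 230.1294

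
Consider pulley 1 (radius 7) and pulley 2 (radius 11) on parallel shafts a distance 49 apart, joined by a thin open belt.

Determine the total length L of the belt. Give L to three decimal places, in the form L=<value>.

open belt: β = asin((r2−r1)/C) = asin(4/49) = 4.6824°
wrap1 = π − 2β = 170.6352°
wrap2 = π + 2β = 189.3648°
tangent length = C·cosβ = 48.8365
L = r1·wrap1 + r2·wrap2 + 2·C·cosβ = 7·2.9781 + 11·3.3050 + 2·48.8365 = 154.8754

L=154.875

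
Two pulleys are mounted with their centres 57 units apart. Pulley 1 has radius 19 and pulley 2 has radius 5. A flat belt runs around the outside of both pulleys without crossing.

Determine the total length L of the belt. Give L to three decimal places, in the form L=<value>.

L=192.854

open belt: β = asin((r2−r1)/C) = asin(-14/57) = -14.2181°
wrap1 = π − 2β = 208.4362°
wrap2 = π + 2β = 151.5638°
tangent length = C·cosβ = 55.2540
L = r1·wrap1 + r2·wrap2 + 2·C·cosβ = 19·3.6379 + 5·2.6453 + 2·55.2540 = 192.8544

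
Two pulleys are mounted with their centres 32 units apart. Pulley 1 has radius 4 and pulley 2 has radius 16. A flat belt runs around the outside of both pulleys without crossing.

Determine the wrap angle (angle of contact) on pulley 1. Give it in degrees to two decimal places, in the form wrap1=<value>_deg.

wrap1=135.95_deg

open belt: β = asin((r2−r1)/C) = asin(12/32) = 22.0243°
wrap1 = π − 2β = 135.9514°
wrap2 = π + 2β = 224.0486°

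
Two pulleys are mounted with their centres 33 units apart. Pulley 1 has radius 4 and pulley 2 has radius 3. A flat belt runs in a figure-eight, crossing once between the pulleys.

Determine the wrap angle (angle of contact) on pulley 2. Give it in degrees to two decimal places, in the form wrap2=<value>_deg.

wrap2=204.49_deg

crossed belt: β = asin((r1+r2)/C) = asin(7/33) = 12.2467°
wrap1 = wrap2 = π + 2β = 204.4934°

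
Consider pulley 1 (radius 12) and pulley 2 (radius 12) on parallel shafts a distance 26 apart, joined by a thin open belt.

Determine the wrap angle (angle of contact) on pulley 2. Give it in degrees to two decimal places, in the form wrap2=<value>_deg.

open belt: β = asin((r2−r1)/C) = asin(0/26) = 0.0000°
wrap1 = π − 2β = 180.0000°
wrap2 = π + 2β = 180.0000°

wrap2=180.00_deg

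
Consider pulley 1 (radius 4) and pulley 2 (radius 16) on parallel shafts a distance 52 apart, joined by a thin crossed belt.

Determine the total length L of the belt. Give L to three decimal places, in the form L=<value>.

L=174.623

crossed belt: β = asin((r1+r2)/C) = asin(20/52) = 22.6199°
wrap1 = wrap2 = π + 2β = 225.2397°
tangent length = C·cosβ = 48.0000
L = (r1+r2)·wrap + 2·C·cosβ = 20·3.9312 + 2·48.0000 = 174.6235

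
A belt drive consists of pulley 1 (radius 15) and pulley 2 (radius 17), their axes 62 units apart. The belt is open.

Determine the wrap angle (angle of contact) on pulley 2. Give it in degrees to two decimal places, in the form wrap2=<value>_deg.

wrap2=183.70_deg

open belt: β = asin((r2−r1)/C) = asin(2/62) = 1.8486°
wrap1 = π − 2β = 176.3029°
wrap2 = π + 2β = 183.6971°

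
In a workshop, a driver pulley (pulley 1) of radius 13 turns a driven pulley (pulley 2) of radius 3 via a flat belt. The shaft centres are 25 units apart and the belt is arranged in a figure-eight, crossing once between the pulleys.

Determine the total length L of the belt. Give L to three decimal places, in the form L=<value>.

crossed belt: β = asin((r1+r2)/C) = asin(16/25) = 39.7918°
wrap1 = wrap2 = π + 2β = 259.5836°
tangent length = C·cosβ = 19.2094
L = (r1+r2)·wrap + 2·C·cosβ = 16·4.5306 + 2·19.2094 = 110.9082

L=110.908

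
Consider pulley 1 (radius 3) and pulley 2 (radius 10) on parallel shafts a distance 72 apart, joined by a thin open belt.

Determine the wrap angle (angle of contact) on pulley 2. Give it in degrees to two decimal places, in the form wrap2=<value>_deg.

wrap2=191.16_deg

open belt: β = asin((r2−r1)/C) = asin(7/72) = 5.5792°
wrap1 = π − 2β = 168.8415°
wrap2 = π + 2β = 191.1585°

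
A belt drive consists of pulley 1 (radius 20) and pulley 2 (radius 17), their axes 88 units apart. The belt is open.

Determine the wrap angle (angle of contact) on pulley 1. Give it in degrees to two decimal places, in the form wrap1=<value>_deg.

open belt: β = asin((r2−r1)/C) = asin(-3/88) = -1.9536°
wrap1 = π − 2β = 183.9073°
wrap2 = π + 2β = 176.0927°

wrap1=183.91_deg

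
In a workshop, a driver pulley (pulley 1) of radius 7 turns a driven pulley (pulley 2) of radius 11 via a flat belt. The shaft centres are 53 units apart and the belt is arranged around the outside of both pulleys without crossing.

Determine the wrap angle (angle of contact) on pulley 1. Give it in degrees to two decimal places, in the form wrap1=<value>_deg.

open belt: β = asin((r2−r1)/C) = asin(4/53) = 4.3283°
wrap1 = π − 2β = 171.3433°
wrap2 = π + 2β = 188.6567°

wrap1=171.34_deg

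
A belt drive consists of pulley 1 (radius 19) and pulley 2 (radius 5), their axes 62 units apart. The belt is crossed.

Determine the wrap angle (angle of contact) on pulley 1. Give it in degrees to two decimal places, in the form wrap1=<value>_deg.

crossed belt: β = asin((r1+r2)/C) = asin(24/62) = 22.7740°
wrap1 = wrap2 = π + 2β = 225.5479°

wrap1=225.55_deg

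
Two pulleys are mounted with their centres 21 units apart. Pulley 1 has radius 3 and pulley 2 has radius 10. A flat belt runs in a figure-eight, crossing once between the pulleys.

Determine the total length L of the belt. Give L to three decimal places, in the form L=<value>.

L=91.181

crossed belt: β = asin((r1+r2)/C) = asin(13/21) = 38.2466°
wrap1 = wrap2 = π + 2β = 256.4932°
tangent length = C·cosβ = 16.4924
L = (r1+r2)·wrap + 2·C·cosβ = 13·4.4767 + 2·16.4924 = 91.1813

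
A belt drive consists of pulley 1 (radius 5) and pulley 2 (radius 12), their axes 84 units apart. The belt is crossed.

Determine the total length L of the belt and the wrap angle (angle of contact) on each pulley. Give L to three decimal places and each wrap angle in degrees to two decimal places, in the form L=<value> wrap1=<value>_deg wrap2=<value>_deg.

L=224.859 wrap1=203.35_deg wrap2=203.35_deg

crossed belt: β = asin((r1+r2)/C) = asin(17/84) = 11.6762°
wrap1 = wrap2 = π + 2β = 203.3525°
tangent length = C·cosβ = 82.2618
L = (r1+r2)·wrap + 2·C·cosβ = 17·3.5492 + 2·82.2618 = 224.8594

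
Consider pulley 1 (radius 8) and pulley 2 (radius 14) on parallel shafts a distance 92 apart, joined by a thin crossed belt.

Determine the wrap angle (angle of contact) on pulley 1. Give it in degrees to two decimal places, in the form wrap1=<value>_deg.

wrap1=207.67_deg

crossed belt: β = asin((r1+r2)/C) = asin(22/92) = 13.8352°
wrap1 = wrap2 = π + 2β = 207.6704°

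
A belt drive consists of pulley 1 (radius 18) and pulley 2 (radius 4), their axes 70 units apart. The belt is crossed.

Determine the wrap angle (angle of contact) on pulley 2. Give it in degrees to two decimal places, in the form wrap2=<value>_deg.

wrap2=216.64_deg

crossed belt: β = asin((r1+r2)/C) = asin(22/70) = 18.3177°
wrap1 = wrap2 = π + 2β = 216.6354°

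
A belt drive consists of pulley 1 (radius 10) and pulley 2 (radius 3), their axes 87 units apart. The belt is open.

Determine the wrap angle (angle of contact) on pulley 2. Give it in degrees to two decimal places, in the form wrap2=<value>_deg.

wrap2=170.77_deg

open belt: β = asin((r2−r1)/C) = asin(-7/87) = -4.6150°
wrap1 = π − 2β = 189.2300°
wrap2 = π + 2β = 170.7700°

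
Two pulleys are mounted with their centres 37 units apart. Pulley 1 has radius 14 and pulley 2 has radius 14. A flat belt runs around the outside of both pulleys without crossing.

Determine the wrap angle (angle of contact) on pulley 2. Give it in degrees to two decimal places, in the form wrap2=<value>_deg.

open belt: β = asin((r2−r1)/C) = asin(0/37) = 0.0000°
wrap1 = π − 2β = 180.0000°
wrap2 = π + 2β = 180.0000°

wrap2=180.00_deg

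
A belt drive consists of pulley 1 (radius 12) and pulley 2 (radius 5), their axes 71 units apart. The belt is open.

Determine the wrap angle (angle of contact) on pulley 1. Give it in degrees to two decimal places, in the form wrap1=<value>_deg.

wrap1=191.32_deg

open belt: β = asin((r2−r1)/C) = asin(-7/71) = -5.6581°
wrap1 = π − 2β = 191.3161°
wrap2 = π + 2β = 168.6839°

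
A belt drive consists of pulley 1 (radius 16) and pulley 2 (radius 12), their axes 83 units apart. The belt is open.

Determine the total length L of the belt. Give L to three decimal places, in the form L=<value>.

L=254.157

open belt: β = asin((r2−r1)/C) = asin(-4/83) = -2.7623°
wrap1 = π − 2β = 185.5246°
wrap2 = π + 2β = 174.4754°
tangent length = C·cosβ = 82.9036
L = r1·wrap1 + r2·wrap2 + 2·C·cosβ = 16·3.2380 + 12·3.0452 + 2·82.9036 = 254.1574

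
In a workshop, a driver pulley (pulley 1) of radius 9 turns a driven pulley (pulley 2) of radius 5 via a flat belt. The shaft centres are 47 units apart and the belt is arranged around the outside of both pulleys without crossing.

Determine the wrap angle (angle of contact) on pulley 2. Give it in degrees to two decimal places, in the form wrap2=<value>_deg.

wrap2=170.24_deg

open belt: β = asin((r2−r1)/C) = asin(-4/47) = -4.8821°
wrap1 = π − 2β = 189.7643°
wrap2 = π + 2β = 170.2357°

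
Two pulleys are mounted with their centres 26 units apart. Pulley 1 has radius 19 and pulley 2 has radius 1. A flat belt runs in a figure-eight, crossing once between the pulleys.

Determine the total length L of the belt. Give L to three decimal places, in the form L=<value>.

crossed belt: β = asin((r1+r2)/C) = asin(20/26) = 50.2849°
wrap1 = wrap2 = π + 2β = 280.5697°
tangent length = C·cosβ = 16.6132
L = (r1+r2)·wrap + 2·C·cosβ = 20·4.8969 + 2·16.6132 = 131.1638

L=131.164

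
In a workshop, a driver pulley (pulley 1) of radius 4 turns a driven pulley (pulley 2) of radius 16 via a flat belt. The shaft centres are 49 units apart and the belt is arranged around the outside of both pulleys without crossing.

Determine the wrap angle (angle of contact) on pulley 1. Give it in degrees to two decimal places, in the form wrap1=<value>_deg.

wrap1=151.65_deg

open belt: β = asin((r2−r1)/C) = asin(12/49) = 14.1758°
wrap1 = π − 2β = 151.6484°
wrap2 = π + 2β = 208.3516°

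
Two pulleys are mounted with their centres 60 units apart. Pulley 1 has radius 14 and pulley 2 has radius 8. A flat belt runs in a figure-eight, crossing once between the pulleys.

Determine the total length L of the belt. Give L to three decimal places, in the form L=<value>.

L=197.276

crossed belt: β = asin((r1+r2)/C) = asin(22/60) = 21.5102°
wrap1 = wrap2 = π + 2β = 223.0204°
tangent length = C·cosβ = 55.8211
L = (r1+r2)·wrap + 2·C·cosβ = 22·3.8924 + 2·55.8211 = 197.2760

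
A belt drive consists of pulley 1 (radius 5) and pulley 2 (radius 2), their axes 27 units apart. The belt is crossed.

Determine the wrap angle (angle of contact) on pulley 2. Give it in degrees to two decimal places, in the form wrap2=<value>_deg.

crossed belt: β = asin((r1+r2)/C) = asin(7/27) = 15.0261°
wrap1 = wrap2 = π + 2β = 210.0522°

wrap2=210.05_deg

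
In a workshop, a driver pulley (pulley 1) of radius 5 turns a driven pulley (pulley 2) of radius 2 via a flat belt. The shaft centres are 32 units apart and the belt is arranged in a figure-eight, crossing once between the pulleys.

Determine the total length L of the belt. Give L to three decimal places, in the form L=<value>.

crossed belt: β = asin((r1+r2)/C) = asin(7/32) = 12.6356°
wrap1 = wrap2 = π + 2β = 205.2713°
tangent length = C·cosβ = 31.2250
L = (r1+r2)·wrap + 2·C·cosβ = 7·3.5827 + 2·31.2250 = 87.5286

L=87.529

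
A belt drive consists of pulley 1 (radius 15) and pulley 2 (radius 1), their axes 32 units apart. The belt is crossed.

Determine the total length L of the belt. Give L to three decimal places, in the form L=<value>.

L=122.446

crossed belt: β = asin((r1+r2)/C) = asin(16/32) = 30.0000°
wrap1 = wrap2 = π + 2β = 240.0000°
tangent length = C·cosβ = 27.7128
L = (r1+r2)·wrap + 2·C·cosβ = 16·4.1888 + 2·27.7128 = 122.4463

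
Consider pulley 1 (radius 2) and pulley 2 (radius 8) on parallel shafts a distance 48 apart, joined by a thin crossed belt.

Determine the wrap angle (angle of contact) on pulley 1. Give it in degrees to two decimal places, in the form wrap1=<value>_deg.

wrap1=204.05_deg

crossed belt: β = asin((r1+r2)/C) = asin(10/48) = 12.0247°
wrap1 = wrap2 = π + 2β = 204.0494°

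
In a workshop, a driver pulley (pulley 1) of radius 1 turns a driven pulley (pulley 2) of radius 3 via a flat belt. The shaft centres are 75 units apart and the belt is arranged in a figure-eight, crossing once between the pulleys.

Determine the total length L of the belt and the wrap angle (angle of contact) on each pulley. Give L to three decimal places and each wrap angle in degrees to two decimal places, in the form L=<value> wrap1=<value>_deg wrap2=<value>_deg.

L=162.780 wrap1=186.11_deg wrap2=186.11_deg

crossed belt: β = asin((r1+r2)/C) = asin(4/75) = 3.0572°
wrap1 = wrap2 = π + 2β = 186.1145°
tangent length = C·cosβ = 74.8933
L = (r1+r2)·wrap + 2·C·cosβ = 4·3.2483 + 2·74.8933 = 162.7798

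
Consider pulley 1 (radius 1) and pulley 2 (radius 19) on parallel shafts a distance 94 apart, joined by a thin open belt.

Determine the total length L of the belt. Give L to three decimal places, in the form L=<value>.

L=254.289

open belt: β = asin((r2−r1)/C) = asin(18/94) = 11.0397°
wrap1 = π − 2β = 157.9206°
wrap2 = π + 2β = 202.0794°
tangent length = C·cosβ = 92.2605
L = r1·wrap1 + r2·wrap2 + 2·C·cosβ = 1·2.7562 + 19·3.5270 + 2·92.2605 = 254.2893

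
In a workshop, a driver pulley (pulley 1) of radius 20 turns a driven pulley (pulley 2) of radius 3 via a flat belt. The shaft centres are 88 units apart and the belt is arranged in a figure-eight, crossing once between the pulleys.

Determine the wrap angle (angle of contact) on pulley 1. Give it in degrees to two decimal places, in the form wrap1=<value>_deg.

wrap1=210.30_deg

crossed belt: β = asin((r1+r2)/C) = asin(23/88) = 15.1510°
wrap1 = wrap2 = π + 2β = 210.3020°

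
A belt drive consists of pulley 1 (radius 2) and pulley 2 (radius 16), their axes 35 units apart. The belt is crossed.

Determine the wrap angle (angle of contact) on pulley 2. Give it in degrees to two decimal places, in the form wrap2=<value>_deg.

crossed belt: β = asin((r1+r2)/C) = asin(18/35) = 30.9497°
wrap1 = wrap2 = π + 2β = 241.8994°

wrap2=241.90_deg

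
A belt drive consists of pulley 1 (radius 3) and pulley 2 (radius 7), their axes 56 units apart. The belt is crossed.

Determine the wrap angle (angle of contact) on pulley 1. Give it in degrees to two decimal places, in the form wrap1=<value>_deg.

wrap1=200.57_deg

crossed belt: β = asin((r1+r2)/C) = asin(10/56) = 10.2866°
wrap1 = wrap2 = π + 2β = 200.5731°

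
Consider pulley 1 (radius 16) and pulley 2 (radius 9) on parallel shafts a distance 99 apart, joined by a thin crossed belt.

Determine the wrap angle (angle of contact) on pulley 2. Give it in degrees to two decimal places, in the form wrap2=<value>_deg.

crossed belt: β = asin((r1+r2)/C) = asin(25/99) = 14.6270°
wrap1 = wrap2 = π + 2β = 209.2540°

wrap2=209.25_deg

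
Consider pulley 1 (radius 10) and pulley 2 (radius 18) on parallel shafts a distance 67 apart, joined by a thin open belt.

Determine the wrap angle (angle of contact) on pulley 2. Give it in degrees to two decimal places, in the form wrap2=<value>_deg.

open belt: β = asin((r2−r1)/C) = asin(8/67) = 6.8576°
wrap1 = π − 2β = 166.2847°
wrap2 = π + 2β = 193.7153°

wrap2=193.72_deg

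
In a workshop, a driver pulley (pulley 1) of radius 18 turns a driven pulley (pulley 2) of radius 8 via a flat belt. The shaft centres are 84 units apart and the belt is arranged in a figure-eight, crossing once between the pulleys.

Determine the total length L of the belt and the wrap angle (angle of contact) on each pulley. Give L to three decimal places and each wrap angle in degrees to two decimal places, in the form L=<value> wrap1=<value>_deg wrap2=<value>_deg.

crossed belt: β = asin((r1+r2)/C) = asin(26/84) = 18.0305°
wrap1 = wrap2 = π + 2β = 216.0611°
tangent length = C·cosβ = 79.8749
L = (r1+r2)·wrap + 2·C·cosβ = 26·3.7710 + 2·79.8749 = 257.7952

L=257.795 wrap1=216.06_deg wrap2=216.06_deg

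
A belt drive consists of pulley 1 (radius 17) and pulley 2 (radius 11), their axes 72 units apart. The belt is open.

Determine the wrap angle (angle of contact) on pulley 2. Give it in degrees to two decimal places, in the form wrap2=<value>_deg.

open belt: β = asin((r2−r1)/C) = asin(-6/72) = -4.7802°
wrap1 = π − 2β = 189.5604°
wrap2 = π + 2β = 170.4396°

wrap2=170.44_deg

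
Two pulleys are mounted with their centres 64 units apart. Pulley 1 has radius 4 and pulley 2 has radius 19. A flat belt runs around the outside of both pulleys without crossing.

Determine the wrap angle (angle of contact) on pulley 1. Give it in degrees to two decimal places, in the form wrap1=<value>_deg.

wrap1=152.89_deg

open belt: β = asin((r2−r1)/C) = asin(15/64) = 13.5548°
wrap1 = π − 2β = 152.8904°
wrap2 = π + 2β = 207.1096°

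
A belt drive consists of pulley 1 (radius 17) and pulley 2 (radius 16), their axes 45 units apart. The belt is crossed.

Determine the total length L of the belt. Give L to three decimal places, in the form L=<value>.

L=219.193

crossed belt: β = asin((r1+r2)/C) = asin(33/45) = 47.1666°
wrap1 = wrap2 = π + 2β = 274.3331°
tangent length = C·cosβ = 30.5941
L = (r1+r2)·wrap + 2·C·cosβ = 33·4.7880 + 2·30.5941 = 219.1928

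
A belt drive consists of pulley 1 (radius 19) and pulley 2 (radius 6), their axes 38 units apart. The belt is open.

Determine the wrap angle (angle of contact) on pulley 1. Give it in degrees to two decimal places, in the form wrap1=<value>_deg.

open belt: β = asin((r2−r1)/C) = asin(-13/38) = -20.0052°
wrap1 = π − 2β = 220.0104°
wrap2 = π + 2β = 139.9896°

wrap1=220.01_deg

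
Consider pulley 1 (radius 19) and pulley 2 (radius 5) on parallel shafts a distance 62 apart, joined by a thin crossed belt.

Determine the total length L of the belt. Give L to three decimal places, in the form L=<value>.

crossed belt: β = asin((r1+r2)/C) = asin(24/62) = 22.7740°
wrap1 = wrap2 = π + 2β = 225.5479°
tangent length = C·cosβ = 57.1664
L = (r1+r2)·wrap + 2·C·cosβ = 24·3.9366 + 2·57.1664 = 208.8101

L=208.810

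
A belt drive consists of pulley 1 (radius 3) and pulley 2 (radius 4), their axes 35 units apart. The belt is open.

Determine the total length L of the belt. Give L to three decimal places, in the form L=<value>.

open belt: β = asin((r2−r1)/C) = asin(1/35) = 1.6372°
wrap1 = π − 2β = 176.7255°
wrap2 = π + 2β = 183.2745°
tangent length = C·cosβ = 34.9857
L = r1·wrap1 + r2·wrap2 + 2·C·cosβ = 3·3.0844 + 4·3.1987 + 2·34.9857 = 92.0197

L=92.020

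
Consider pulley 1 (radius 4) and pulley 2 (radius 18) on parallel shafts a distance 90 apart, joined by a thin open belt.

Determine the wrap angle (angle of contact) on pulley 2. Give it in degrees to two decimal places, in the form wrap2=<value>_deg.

open belt: β = asin((r2−r1)/C) = asin(14/90) = 8.9490°
wrap1 = π − 2β = 162.1020°
wrap2 = π + 2β = 197.8980°

wrap2=197.90_deg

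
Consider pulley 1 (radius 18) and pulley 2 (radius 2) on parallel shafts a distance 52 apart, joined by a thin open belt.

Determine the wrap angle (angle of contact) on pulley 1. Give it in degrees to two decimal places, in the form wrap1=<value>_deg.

wrap1=215.84_deg

open belt: β = asin((r2−r1)/C) = asin(-16/52) = -17.9202°
wrap1 = π − 2β = 215.8404°
wrap2 = π + 2β = 144.1596°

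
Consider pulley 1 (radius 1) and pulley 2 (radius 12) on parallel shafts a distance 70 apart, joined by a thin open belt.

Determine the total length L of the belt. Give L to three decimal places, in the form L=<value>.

open belt: β = asin((r2−r1)/C) = asin(11/70) = 9.0411°
wrap1 = π − 2β = 161.9178°
wrap2 = π + 2β = 198.0822°
tangent length = C·cosβ = 69.1303
L = r1·wrap1 + r2·wrap2 + 2·C·cosβ = 1·2.8260 + 12·3.4572 + 2·69.1303 = 182.5729

L=182.573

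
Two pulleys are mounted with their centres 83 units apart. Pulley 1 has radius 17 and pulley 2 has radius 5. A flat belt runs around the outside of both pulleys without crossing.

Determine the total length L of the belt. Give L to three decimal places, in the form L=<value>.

open belt: β = asin((r2−r1)/C) = asin(-12/83) = -8.3129°
wrap1 = π − 2β = 196.6257°
wrap2 = π + 2β = 163.3743°
tangent length = C·cosβ = 82.1279
L = r1·wrap1 + r2·wrap2 + 2·C·cosβ = 17·3.4318 + 5·2.8514 + 2·82.1279 = 236.8530

L=236.853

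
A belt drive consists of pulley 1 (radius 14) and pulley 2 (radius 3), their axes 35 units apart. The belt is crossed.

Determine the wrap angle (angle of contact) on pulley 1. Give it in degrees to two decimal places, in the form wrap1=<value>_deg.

crossed belt: β = asin((r1+r2)/C) = asin(17/35) = 29.0593°
wrap1 = wrap2 = π + 2β = 238.1186°

wrap1=238.12_deg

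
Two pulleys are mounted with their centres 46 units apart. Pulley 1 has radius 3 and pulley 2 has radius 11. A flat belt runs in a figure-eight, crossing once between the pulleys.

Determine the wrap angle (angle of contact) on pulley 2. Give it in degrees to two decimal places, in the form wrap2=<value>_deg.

crossed belt: β = asin((r1+r2)/C) = asin(14/46) = 17.7189°
wrap1 = wrap2 = π + 2β = 215.4379°

wrap2=215.44_deg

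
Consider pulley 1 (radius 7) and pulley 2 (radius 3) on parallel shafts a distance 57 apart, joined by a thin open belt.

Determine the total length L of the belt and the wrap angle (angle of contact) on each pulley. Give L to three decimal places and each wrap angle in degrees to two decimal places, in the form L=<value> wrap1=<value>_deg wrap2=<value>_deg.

open belt: β = asin((r2−r1)/C) = asin(-4/57) = -4.0241°
wrap1 = π − 2β = 188.0481°
wrap2 = π + 2β = 171.9519°
tangent length = C·cosβ = 56.8595
L = r1·wrap1 + r2·wrap2 + 2·C·cosβ = 7·3.2821 + 3·3.0011 + 2·56.8595 = 145.6967

L=145.697 wrap1=188.05_deg wrap2=171.95_deg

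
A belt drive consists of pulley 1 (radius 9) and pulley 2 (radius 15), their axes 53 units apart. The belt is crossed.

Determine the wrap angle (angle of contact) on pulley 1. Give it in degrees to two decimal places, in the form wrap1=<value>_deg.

wrap1=233.85_deg

crossed belt: β = asin((r1+r2)/C) = asin(24/53) = 26.9254°
wrap1 = wrap2 = π + 2β = 233.8508°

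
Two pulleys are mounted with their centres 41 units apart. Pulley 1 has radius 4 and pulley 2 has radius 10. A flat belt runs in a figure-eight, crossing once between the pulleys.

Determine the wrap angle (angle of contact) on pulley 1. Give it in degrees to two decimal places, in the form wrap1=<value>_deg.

wrap1=219.93_deg

crossed belt: β = asin((r1+r2)/C) = asin(14/41) = 19.9661°
wrap1 = wrap2 = π + 2β = 219.9321°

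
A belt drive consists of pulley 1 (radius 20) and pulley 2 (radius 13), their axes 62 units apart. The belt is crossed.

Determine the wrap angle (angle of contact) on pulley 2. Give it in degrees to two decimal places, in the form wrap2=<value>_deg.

wrap2=244.32_deg

crossed belt: β = asin((r1+r2)/C) = asin(33/62) = 32.1582°
wrap1 = wrap2 = π + 2β = 244.3163°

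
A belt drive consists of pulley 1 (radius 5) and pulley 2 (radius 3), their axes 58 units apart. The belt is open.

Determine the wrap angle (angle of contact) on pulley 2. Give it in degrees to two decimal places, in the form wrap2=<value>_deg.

open belt: β = asin((r2−r1)/C) = asin(-2/58) = -1.9761°
wrap1 = π − 2β = 183.9522°
wrap2 = π + 2β = 176.0478°

wrap2=176.05_deg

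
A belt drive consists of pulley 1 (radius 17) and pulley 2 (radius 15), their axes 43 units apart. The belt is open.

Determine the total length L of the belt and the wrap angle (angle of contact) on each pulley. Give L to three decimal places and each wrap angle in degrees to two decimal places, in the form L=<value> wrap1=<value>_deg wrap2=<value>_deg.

open belt: β = asin((r2−r1)/C) = asin(-2/43) = -2.6659°
wrap1 = π − 2β = 185.3318°
wrap2 = π + 2β = 174.6682°
tangent length = C·cosβ = 42.9535
L = r1·wrap1 + r2·wrap2 + 2·C·cosβ = 17·3.2346 + 15·3.0485 + 2·42.9535 = 186.6240

L=186.624 wrap1=185.33_deg wrap2=174.67_deg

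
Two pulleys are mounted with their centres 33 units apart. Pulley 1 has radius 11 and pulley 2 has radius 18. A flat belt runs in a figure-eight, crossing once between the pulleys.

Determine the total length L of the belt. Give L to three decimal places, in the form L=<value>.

crossed belt: β = asin((r1+r2)/C) = asin(29/33) = 61.4965°
wrap1 = wrap2 = π + 2β = 302.9930°
tangent length = C·cosβ = 15.7480
L = (r1+r2)·wrap + 2·C·cosβ = 29·5.2882 + 2·15.7480 = 184.8546

L=184.855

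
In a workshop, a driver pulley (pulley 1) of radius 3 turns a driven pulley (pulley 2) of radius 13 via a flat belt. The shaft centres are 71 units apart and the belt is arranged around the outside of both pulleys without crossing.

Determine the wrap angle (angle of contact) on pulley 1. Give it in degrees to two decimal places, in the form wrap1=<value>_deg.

wrap1=163.81_deg

open belt: β = asin((r2−r1)/C) = asin(10/71) = 8.0967°
wrap1 = π − 2β = 163.8065°
wrap2 = π + 2β = 196.1935°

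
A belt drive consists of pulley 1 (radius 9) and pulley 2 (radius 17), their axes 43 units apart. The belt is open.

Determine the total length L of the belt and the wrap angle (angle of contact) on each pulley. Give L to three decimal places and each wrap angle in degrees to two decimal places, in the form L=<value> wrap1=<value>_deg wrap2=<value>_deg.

open belt: β = asin((r2−r1)/C) = asin(8/43) = 10.7222°
wrap1 = π − 2β = 158.5557°
wrap2 = π + 2β = 201.4443°
tangent length = C·cosβ = 42.2493
L = r1·wrap1 + r2·wrap2 + 2·C·cosβ = 9·2.7673 + 17·3.5159 + 2·42.2493 = 169.1741

L=169.174 wrap1=158.56_deg wrap2=201.44_deg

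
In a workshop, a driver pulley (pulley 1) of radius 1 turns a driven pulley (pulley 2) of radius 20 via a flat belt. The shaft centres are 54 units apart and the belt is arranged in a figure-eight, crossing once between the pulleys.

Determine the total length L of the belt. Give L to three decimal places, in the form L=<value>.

crossed belt: β = asin((r1+r2)/C) = asin(21/54) = 22.8854°
wrap1 = wrap2 = π + 2β = 225.7708°
tangent length = C·cosβ = 49.7494
L = (r1+r2)·wrap + 2·C·cosβ = 21·3.9404 + 2·49.7494 = 182.2480

L=182.248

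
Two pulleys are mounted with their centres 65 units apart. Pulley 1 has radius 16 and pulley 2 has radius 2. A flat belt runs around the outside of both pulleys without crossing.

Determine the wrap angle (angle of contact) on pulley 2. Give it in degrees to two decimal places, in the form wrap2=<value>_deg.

wrap2=155.12_deg

open belt: β = asin((r2−r1)/C) = asin(-14/65) = -12.4381°
wrap1 = π − 2β = 204.8762°
wrap2 = π + 2β = 155.1238°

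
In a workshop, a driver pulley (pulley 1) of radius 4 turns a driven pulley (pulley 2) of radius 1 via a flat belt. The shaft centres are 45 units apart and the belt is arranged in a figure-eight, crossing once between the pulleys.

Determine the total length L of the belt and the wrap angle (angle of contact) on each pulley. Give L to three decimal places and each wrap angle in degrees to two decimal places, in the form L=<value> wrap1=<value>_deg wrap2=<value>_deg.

L=106.264 wrap1=192.76_deg wrap2=192.76_deg

crossed belt: β = asin((r1+r2)/C) = asin(5/45) = 6.3794°
wrap1 = wrap2 = π + 2β = 192.7587°
tangent length = C·cosβ = 44.7214
L = (r1+r2)·wrap + 2·C·cosβ = 5·3.3643 + 2·44.7214 = 106.2641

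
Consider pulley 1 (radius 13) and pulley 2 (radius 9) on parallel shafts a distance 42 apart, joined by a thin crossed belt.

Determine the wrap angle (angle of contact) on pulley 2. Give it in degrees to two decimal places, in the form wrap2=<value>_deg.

crossed belt: β = asin((r1+r2)/C) = asin(22/42) = 31.5881°
wrap1 = wrap2 = π + 2β = 243.1763°

wrap2=243.18_deg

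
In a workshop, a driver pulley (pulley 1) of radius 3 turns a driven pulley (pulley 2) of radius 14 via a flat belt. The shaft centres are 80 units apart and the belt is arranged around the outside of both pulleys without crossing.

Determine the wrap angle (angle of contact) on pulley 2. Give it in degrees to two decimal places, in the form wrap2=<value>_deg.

wrap2=195.81_deg

open belt: β = asin((r2−r1)/C) = asin(11/80) = 7.9032°
wrap1 = π − 2β = 164.1936°
wrap2 = π + 2β = 195.8064°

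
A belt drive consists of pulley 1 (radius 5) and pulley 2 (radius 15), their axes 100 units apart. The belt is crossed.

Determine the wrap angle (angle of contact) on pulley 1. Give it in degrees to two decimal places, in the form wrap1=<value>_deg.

crossed belt: β = asin((r1+r2)/C) = asin(20/100) = 11.5370°
wrap1 = wrap2 = π + 2β = 203.0739°

wrap1=203.07_deg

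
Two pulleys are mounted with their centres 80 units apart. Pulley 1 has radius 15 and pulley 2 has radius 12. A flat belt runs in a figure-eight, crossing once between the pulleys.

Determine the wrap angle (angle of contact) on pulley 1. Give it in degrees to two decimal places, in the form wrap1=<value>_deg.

crossed belt: β = asin((r1+r2)/C) = asin(27/80) = 19.7246°
wrap1 = wrap2 = π + 2β = 219.4493°

wrap1=219.45_deg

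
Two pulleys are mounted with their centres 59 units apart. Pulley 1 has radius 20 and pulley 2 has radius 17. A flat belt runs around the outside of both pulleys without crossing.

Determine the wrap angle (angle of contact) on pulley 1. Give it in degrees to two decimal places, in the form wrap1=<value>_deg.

wrap1=185.83_deg

open belt: β = asin((r2−r1)/C) = asin(-3/59) = -2.9146°
wrap1 = π − 2β = 185.8292°
wrap2 = π + 2β = 174.1708°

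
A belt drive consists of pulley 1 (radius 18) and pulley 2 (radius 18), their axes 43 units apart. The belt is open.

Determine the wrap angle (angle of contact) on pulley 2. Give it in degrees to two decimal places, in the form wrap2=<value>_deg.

wrap2=180.00_deg

open belt: β = asin((r2−r1)/C) = asin(0/43) = 0.0000°
wrap1 = π − 2β = 180.0000°
wrap2 = π + 2β = 180.0000°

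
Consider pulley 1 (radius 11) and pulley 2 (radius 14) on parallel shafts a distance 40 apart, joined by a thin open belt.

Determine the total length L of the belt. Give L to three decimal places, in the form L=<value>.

L=158.765

open belt: β = asin((r2−r1)/C) = asin(3/40) = 4.3012°
wrap1 = π − 2β = 171.3976°
wrap2 = π + 2β = 188.6024°
tangent length = C·cosβ = 39.8873
L = r1·wrap1 + r2·wrap2 + 2·C·cosβ = 11·2.9915 + 14·3.2917 + 2·39.8873 = 158.7649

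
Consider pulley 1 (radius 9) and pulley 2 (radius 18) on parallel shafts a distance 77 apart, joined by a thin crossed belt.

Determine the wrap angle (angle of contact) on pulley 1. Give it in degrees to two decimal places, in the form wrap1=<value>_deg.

crossed belt: β = asin((r1+r2)/C) = asin(27/77) = 20.5270°
wrap1 = wrap2 = π + 2β = 221.0541°

wrap1=221.05_deg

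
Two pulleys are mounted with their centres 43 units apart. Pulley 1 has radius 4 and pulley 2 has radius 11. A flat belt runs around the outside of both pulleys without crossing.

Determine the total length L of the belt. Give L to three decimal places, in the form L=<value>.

L=134.266

open belt: β = asin((r2−r1)/C) = asin(7/43) = 9.3689°
wrap1 = π − 2β = 161.2622°
wrap2 = π + 2β = 198.7378°
tangent length = C·cosβ = 42.4264
L = r1·wrap1 + r2·wrap2 + 2·C·cosβ = 4·2.8146 + 11·3.4686 + 2·42.4264 = 134.2660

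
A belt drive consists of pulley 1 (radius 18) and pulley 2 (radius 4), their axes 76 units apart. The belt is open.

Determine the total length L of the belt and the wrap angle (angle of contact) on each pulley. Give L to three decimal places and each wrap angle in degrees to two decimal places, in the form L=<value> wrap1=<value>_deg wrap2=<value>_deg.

open belt: β = asin((r2−r1)/C) = asin(-14/76) = -10.6151°
wrap1 = π − 2β = 201.2302°
wrap2 = π + 2β = 158.7698°
tangent length = C·cosβ = 74.6994
L = r1·wrap1 + r2·wrap2 + 2·C·cosβ = 18·3.5121 + 4·2.7711 + 2·74.6994 = 223.7014

L=223.701 wrap1=201.23_deg wrap2=158.77_deg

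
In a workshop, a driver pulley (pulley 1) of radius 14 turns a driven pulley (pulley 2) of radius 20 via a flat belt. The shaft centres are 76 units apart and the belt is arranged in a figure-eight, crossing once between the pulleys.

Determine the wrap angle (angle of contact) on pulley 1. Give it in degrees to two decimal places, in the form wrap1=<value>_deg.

wrap1=233.15_deg

crossed belt: β = asin((r1+r2)/C) = asin(34/76) = 26.5750°
wrap1 = wrap2 = π + 2β = 233.1499°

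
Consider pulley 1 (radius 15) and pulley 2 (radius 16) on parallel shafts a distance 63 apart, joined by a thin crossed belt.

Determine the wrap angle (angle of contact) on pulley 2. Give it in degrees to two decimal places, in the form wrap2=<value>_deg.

crossed belt: β = asin((r1+r2)/C) = asin(31/63) = 29.4763°
wrap1 = wrap2 = π + 2β = 238.9526°

wrap2=238.95_deg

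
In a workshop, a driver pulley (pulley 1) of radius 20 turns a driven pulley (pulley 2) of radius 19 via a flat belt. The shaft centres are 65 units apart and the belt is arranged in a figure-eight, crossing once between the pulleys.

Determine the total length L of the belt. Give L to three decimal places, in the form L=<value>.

L=276.715

crossed belt: β = asin((r1+r2)/C) = asin(39/65) = 36.8699°
wrap1 = wrap2 = π + 2β = 253.7398°
tangent length = C·cosβ = 52.0000
L = (r1+r2)·wrap + 2·C·cosβ = 39·4.4286 + 2·52.0000 = 276.7152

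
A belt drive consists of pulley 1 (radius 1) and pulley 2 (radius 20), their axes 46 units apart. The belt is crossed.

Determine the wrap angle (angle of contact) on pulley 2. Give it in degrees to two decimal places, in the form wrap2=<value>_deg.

crossed belt: β = asin((r1+r2)/C) = asin(21/46) = 27.1629°
wrap1 = wrap2 = π + 2β = 234.3258°

wrap2=234.33_deg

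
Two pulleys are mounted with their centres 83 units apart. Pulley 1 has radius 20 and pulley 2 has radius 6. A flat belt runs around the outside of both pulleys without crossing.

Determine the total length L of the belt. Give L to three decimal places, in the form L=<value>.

open belt: β = asin((r2−r1)/C) = asin(-14/83) = -9.7108°
wrap1 = π − 2β = 199.4215°
wrap2 = π + 2β = 160.5785°
tangent length = C·cosβ = 81.8108
L = r1·wrap1 + r2·wrap2 + 2·C·cosβ = 20·3.4806 + 6·2.8026 + 2·81.8108 = 250.0485

L=250.049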